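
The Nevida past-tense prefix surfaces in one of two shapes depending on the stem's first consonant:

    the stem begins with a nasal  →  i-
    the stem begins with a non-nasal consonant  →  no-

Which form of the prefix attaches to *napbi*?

i-

*napbi* — first consonant /n/ (a nasal) → i-.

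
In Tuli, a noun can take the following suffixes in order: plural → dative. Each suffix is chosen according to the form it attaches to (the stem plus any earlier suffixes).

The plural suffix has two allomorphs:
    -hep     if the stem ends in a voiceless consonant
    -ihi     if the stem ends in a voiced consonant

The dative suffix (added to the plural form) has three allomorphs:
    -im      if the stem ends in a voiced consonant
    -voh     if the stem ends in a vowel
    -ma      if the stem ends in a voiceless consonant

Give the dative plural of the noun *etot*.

*etot* — final consonant /t/ (voiceless) → -hep → *etothep*.
The plural form *etothep* — final sound /p/ (a voiceless consonant) → -ma → *etothepma*.

etothepma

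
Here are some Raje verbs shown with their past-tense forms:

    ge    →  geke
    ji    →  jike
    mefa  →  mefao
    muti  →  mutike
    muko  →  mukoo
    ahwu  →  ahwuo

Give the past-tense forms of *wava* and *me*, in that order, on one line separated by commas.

The alternation tracks the last vowel of the stem — -ke when the last vowel of the stem is a front vowel (*ge*, *ji*, *muti*); -o when the last vowel of the stem is a back vowel (*mefa*, *muko*, *ahwu*).
*wava* — last vowel /a/ (a back vowel) → -o → *wavao*.
The last vowel of *me* is /e/, which is a front vowel, so the suffix is -ke, giving *meke*.

wavao, meke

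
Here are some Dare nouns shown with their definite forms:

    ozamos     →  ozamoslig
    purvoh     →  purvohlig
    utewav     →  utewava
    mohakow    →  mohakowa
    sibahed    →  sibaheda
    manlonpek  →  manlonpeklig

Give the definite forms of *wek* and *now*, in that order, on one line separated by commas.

The pattern is voicing of the final consonant: -lig when the stem ends in a voiceless consonant (*ozamos*, *purvoh*, *manlonpek*); -a when the stem ends in a voiced consonant (*utewav*, *mohakow*, *sibahed*).
The final consonant of *wek* is /k/, which is voiceless, so the suffix is -lig, giving *weklig*.
*now*: final consonant = /w/, voiced → -a → *nowa*.

weklig, nowa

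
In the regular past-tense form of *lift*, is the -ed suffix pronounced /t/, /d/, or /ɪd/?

/ɪd/

The stem *lift* ends in /t/ or /d/.
The -ed suffix is realized as /ɪd/ after /t, d/; as /t/ after other voiceless consonants; and as /d/ after other voiced sounds.
So -ed on *lift* is pronounced /ɪd/.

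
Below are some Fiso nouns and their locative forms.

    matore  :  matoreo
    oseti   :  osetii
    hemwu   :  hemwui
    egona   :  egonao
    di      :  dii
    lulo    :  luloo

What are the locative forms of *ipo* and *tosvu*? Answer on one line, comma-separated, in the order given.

The pattern is height harmony: -i when the last vowel of the stem is a high vowel (*oseti*, *hemwu*, *di*); -o when the last vowel of the stem is a non-high vowel (*matore*, *egona*, *lulo*).
*ipo*: last vowel = /o/, a non-high vowel → -o → *ipoo*.
*tosvu*: last vowel = /u/, a high vowel → -i → *tosvui*.

ipoo, tosvui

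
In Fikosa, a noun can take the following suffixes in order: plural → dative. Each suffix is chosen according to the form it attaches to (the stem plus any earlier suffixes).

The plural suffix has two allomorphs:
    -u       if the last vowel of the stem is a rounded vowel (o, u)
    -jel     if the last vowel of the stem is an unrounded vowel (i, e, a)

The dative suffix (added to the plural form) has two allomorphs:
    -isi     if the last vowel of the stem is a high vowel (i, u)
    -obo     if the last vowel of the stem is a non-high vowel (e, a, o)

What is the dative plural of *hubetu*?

hubetuuisi

*hubetu* — last vowel /u/ (a rounded vowel) → -u → *hubetuu*.
The last vowel of the plural form *hubetuu* is /u/, which is a high vowel, so the dative suffix is -isi, giving *hubetuuisi*.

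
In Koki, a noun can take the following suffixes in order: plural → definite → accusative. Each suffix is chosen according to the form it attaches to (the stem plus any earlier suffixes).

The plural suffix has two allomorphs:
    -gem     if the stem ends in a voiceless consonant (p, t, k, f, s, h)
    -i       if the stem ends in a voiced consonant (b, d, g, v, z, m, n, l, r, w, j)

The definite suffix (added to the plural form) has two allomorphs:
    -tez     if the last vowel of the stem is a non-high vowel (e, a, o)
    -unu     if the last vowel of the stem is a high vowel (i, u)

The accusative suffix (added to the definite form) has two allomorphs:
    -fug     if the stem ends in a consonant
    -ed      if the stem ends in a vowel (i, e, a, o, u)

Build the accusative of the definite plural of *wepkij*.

wepkijiunued

*wepkij* — final consonant /j/ (voiced) → -i → *wepkiji*.
Since the last vowel of the plural form *wepkiji* is /i/ (a high vowel), it takes -unu, giving *wepkijiunu*.
The final sound of the definite form *wepkijiunu* is /u/, which is a vowel, so the accusative suffix is -ed, giving *wepkijiunued*.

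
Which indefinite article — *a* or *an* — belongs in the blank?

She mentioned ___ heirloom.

The indefinite article is chosen by the initial *sound* of the following word, not its spelling.
*heirloom* begins with the sound /ɛ/ (silent h) — a vowel sound.
So the article is *an*: She mentioned an heirloom.

an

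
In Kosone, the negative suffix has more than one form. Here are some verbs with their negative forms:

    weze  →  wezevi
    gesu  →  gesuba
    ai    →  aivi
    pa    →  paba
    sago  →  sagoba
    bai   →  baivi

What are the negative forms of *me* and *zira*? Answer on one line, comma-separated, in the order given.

mevi, ziraba

The pattern is front/back vowel harmony: -vi when the last vowel of the stem is a front vowel (*weze*, *ai*, *bai*); -ba when the last vowel of the stem is a back vowel (*gesu*, *pa*, *sago*).
Since the last vowel of *me* is /e/ (a front vowel), it takes -vi, giving *mevi*.
*zira*: last vowel = /a/, a back vowel → -ba → *ziraba*.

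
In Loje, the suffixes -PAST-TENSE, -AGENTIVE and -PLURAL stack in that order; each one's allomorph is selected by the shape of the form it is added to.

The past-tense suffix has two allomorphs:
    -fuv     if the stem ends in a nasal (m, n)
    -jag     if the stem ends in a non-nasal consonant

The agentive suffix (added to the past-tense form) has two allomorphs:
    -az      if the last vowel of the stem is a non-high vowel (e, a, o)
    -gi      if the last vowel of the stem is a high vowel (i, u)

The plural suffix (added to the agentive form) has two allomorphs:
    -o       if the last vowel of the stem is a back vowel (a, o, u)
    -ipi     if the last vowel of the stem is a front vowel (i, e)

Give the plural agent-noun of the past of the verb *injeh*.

*injeh* — final consonant /h/ (non-nasal) → -jag → *injehjag*.
The past-tense form *injehjag* — last vowel /a/ (a non-high vowel) → -az → *injehjagaz*.
The agentive form *injehjagaz* — last vowel /a/ (a back vowel) → -o → *injehjagazo*.

injehjagazo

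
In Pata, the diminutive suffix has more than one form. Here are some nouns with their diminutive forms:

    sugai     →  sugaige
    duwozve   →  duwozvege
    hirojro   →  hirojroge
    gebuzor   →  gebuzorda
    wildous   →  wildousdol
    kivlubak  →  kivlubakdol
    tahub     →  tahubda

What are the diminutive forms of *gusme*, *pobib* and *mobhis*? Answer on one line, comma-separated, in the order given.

Looking at the final sound of each stem: -dol when the stem ends in a voiceless consonant (*wildous*, *kivlubak*); -da when the stem ends in a voiced consonant (*gebuzor*, *tahub*); -ge when the stem ends in a vowel (*sugai*, *duwozve*, *hirojro*).
The final sound of *gusme* is /e/, which is a vowel, so the suffix is -ge, giving *gusmege*.
*pobib*: final sound = /b/, a voiced consonant → -da → *pobibda*.
The final sound of *mobhis* is /s/, which is a voiceless consonant, so the suffix is -dol, giving *mobhisdol*.

gusmege, pobibda, mobhisdol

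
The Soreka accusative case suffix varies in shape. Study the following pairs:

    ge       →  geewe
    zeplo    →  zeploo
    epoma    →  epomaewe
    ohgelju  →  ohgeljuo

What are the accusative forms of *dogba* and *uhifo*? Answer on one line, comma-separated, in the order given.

dogbaewe, uhifoo

Looking at the last vowel of each stem: -o when the last vowel of the stem is a rounded vowel (*zeplo*, *ohgelju*); -ewe when the last vowel of the stem is an unrounded vowel (*ge*, *epoma*).
*dogba* — last vowel /a/ (an unrounded vowel) → -ewe → *dogbaewe*.
*uhifo*: last vowel = /o/, a rounded vowel → -o → *uhifoo*.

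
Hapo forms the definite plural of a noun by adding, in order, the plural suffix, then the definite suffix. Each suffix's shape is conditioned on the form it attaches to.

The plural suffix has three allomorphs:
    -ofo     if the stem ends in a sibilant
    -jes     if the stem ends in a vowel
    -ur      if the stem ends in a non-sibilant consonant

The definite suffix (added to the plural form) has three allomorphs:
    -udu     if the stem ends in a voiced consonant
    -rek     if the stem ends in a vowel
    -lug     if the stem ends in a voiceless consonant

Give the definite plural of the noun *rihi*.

rihijeslug

The final sound of *rihi* is /i/, which is a vowel, so the plural suffix is -jes, giving *rihijes*.
The plural form *rihijes* — final sound /s/ (a voiceless consonant) → -lug → *rihijeslug*.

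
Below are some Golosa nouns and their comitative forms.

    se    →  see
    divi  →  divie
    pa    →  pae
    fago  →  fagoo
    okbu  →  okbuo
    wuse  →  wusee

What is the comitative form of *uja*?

ujae

Looking at the last vowel of each stem: -o when the last vowel of the stem is a rounded vowel (*fago*, *okbu*); -e when the last vowel of the stem is an unrounded vowel (*se*, *divi*, *pa*, *wuse*).
*uja*: last vowel = /a/, an unrounded vowel → -e → *ujae*.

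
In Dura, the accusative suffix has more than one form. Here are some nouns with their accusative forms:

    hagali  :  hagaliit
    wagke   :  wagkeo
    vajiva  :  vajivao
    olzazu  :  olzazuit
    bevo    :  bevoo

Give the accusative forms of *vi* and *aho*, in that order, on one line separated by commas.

The suffix is conditioned by the last vowel: -it when the last vowel of the stem is a high vowel (*hagali*, *olzazu*); -o when the last vowel of the stem is a non-high vowel (*wagke*, *vajiva*, *bevo*).
The last vowel of *vi* is /i/, which is a high vowel, so the suffix is -it, giving *viit*.
Since the last vowel of *aho* is /o/ (a non-high vowel), it takes -o, giving *ahoo*.

viit, ahoo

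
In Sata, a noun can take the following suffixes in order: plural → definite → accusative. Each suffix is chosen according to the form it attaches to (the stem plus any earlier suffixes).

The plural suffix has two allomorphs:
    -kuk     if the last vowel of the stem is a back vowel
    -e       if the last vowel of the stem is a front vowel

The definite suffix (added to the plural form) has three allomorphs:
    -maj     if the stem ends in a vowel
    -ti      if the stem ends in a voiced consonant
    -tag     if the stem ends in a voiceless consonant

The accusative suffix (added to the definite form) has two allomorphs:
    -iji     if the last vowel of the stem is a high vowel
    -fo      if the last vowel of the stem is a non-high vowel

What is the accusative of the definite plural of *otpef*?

*otpef* — last vowel /e/ (a front vowel) → -e → *otpefe*.
The plural form *otpefe*: final sound = /e/, a vowel → -maj → *otpefemaj*.
The definite form *otpefemaj*: last vowel = /a/, a non-high vowel → -fo → *otpefemajfo*.

otpefemajfo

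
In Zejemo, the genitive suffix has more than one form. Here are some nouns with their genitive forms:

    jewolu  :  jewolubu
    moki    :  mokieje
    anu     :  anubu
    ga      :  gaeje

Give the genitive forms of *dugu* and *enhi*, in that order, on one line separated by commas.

The pattern is rounding harmony: -bu when the last vowel of the stem is a rounded vowel (*jewolu*, *anu*); -eje when the last vowel of the stem is an unrounded vowel (*moki*, *ga*).
Since the last vowel of *dugu* is /u/ (a rounded vowel), it takes -bu, giving *dugubu*.
*enhi* — last vowel /i/ (an unrounded vowel) → -eje → *enhieje*.

dugubu, enhieje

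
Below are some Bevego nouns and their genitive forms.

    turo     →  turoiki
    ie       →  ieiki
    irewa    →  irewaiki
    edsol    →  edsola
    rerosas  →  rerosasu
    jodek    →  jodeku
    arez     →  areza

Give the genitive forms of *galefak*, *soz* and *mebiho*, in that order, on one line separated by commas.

galefaku, soza, mebihoiki

The pattern is voicing of the final sound: -u when the stem ends in a voiceless consonant (*rerosas*, *jodek*); -a when the stem ends in a voiced consonant (*edsol*, *arez*); -iki when the stem ends in a vowel (*turo*, *ie*, *irewa*).
Since the final sound of *galefak* is /k/ (a voiceless consonant), it takes -u, giving *galefaku*.
Since the final sound of *soz* is /z/ (a voiced consonant), it takes -a, giving *soza*.
*mebiho*: final sound = /o/, a vowel → -iki → *mebihoiki*.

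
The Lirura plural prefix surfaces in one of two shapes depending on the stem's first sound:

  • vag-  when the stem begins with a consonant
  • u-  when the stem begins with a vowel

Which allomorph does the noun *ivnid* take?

The first sound of *ivnid* is /i/, which is a vowel, so the prefix is u-.

u-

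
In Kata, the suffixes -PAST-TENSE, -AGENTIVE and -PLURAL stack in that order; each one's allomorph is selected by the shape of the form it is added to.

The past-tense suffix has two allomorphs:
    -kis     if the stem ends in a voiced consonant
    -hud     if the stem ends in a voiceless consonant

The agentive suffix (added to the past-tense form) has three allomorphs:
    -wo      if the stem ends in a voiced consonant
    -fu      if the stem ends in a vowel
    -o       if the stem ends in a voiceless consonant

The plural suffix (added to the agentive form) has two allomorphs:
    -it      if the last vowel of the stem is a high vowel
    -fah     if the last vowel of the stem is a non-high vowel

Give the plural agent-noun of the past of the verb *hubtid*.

*hubtid* — final consonant /d/ (voiced) → -kis → *hubtidkis*.
The past-tense form *hubtidkis*: final sound = /s/, a voiceless consonant → -o → *hubtidkiso*.
The agentive form *hubtidkiso* — last vowel /o/ (a non-high vowel) → -fah → *hubtidkisofah*.

hubtidkisofah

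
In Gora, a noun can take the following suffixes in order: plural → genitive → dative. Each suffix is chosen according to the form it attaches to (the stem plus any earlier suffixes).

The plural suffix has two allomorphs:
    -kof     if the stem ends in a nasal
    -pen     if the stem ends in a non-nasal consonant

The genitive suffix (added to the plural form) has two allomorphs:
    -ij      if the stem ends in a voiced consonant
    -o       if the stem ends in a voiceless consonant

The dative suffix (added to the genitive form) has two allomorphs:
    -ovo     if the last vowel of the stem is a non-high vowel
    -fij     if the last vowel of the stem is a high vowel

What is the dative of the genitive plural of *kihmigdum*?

The final consonant of *kihmigdum* is /m/, which is a nasal, so the plural suffix is -kof, giving *kihmigdumkof*.
Since the final consonant of the plural form *kihmigdumkof* is /f/ (voiceless), it takes -o, giving *kihmigdumkofo*.
The genitive form *kihmigdumkofo*: last vowel = /o/, a non-high vowel → -ovo → *kihmigdumkofoovo*.

kihmigdumkofoovo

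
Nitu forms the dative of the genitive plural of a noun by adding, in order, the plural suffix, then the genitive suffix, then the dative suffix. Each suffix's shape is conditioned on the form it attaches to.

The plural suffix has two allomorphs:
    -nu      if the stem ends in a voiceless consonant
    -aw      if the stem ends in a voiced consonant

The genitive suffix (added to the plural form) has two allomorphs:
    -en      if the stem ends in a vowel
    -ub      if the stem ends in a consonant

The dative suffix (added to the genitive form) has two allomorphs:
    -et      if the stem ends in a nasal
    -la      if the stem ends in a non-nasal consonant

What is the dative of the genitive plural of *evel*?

Since the final consonant of *evel* is /l/ (voiced), it takes -aw, giving *evelaw*.
The plural form *evelaw*: final sound = /w/, a consonant → -ub → *evelawub*.
The final consonant of the genitive form *evelawub* is /b/, which is non-nasal, so the dative suffix is -la, giving *evelawubla*.

evelawubla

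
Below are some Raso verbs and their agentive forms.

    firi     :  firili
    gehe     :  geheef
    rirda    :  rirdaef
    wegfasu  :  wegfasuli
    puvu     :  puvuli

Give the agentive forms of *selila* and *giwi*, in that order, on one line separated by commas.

The alternation tracks the last vowel of the stem — -li when the last vowel of the stem is a high vowel (*firi*, *wegfasu*, *puvu*); -ef when the last vowel of the stem is a non-high vowel (*gehe*, *rirda*).
*selila* — last vowel /a/ (a non-high vowel) → -ef → *selilaef*.
*giwi*: last vowel = /i/, a high vowel → -li → *giwili*.

selilaef, giwili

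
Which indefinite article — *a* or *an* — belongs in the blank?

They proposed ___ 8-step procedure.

The indefinite article is chosen by the initial *sound* of the following word, not its spelling.
The number *8* is spoken "eight", beginning with /eɪt/ — a vowel sound.
So the article is *an*: They proposed an 8-step procedure.

an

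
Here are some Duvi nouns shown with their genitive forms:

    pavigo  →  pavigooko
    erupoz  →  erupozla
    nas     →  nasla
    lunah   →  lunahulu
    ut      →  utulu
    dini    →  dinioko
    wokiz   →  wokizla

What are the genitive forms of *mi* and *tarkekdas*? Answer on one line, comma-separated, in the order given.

The alternation tracks the final sound of the stem — -la when the stem ends in a sibilant (*erupoz*, *nas*, *wokiz*); -ulu when the stem ends in a non-sibilant consonant (*lunah*, *ut*); -oko when the stem ends in a vowel (*pavigo*, *dini*).
*mi*: final sound = /i/, a vowel → -oko → *mioko*.
*tarkekdas* — final sound /s/ (a sibilant) → -la → *tarkekdasla*.

mioko, tarkekdasla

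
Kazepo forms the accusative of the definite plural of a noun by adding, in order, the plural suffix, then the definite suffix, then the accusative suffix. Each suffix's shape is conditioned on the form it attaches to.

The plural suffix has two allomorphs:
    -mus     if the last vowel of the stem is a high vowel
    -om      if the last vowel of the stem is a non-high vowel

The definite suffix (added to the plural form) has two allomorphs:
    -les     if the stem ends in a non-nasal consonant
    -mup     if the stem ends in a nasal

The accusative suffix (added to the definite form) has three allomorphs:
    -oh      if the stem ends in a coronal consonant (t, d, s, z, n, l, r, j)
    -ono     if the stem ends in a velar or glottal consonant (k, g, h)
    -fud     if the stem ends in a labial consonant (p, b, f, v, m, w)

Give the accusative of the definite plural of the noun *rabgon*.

The last vowel of *rabgon* is /o/, which is a non-high vowel, so the plural suffix is -om, giving *rabgonom*.
The plural form *rabgonom* — final consonant /m/ (a nasal) → -mup → *rabgonommup*.
Since the final consonant of the definite form *rabgonommup* is /p/ (labial), it takes -fud, giving *rabgonommupfud*.

rabgonommupfud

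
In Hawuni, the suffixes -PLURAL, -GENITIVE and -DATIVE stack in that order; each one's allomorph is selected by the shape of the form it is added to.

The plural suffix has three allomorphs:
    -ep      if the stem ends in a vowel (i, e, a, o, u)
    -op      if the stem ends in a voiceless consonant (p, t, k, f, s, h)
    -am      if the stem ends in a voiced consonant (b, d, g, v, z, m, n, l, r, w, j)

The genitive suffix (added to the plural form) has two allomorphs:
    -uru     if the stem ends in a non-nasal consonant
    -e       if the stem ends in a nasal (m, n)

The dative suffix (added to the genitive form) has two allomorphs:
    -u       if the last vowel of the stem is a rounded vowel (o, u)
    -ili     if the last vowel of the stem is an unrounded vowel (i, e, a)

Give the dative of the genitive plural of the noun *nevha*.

*nevha* — final sound /a/ (a vowel) → -ep → *nevhaep*.
The final consonant of the plural form *nevhaep* is /p/, which is non-nasal, so the genitive suffix is -uru, giving *nevhaepuru*.
The last vowel of the genitive form *nevhaepuru* is /u/, which is a rounded vowel, so the dative suffix is -u, giving *nevhaepuruu*.

nevhaepuruu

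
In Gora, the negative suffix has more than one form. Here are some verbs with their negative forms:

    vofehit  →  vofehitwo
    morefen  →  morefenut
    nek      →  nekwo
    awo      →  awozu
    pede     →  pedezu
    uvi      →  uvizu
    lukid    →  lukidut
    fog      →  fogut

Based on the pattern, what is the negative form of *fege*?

Looking at the final sound of each stem: -wo when the stem ends in a voiceless consonant (*vofehit*, *nek*); -ut when the stem ends in a voiced consonant (*morefen*, *lukid*, *fog*); -zu when the stem ends in a vowel (*awo*, *pede*, *uvi*).
The final sound of *fege* is /e/, which is a vowel, so the suffix is -zu, giving *fegezu*.

fegezu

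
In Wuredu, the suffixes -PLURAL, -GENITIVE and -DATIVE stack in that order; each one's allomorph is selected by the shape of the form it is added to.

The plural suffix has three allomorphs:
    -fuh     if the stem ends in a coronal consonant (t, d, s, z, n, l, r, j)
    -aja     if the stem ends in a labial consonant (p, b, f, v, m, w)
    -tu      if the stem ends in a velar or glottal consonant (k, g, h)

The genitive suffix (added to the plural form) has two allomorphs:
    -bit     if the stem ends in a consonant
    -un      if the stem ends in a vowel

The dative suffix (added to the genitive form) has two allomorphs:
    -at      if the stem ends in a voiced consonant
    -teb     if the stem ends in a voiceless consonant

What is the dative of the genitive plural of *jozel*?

jozelfuhbitteb

The final consonant of *jozel* is /l/, which is coronal, so the plural suffix is -fuh, giving *jozelfuh*.
The plural form *jozelfuh* — final sound /h/ (a consonant) → -bit → *jozelfuhbit*.
Since the final consonant of the genitive form *jozelfuhbit* is /t/ (voiceless), it takes -teb, giving *jozelfuhbitteb*.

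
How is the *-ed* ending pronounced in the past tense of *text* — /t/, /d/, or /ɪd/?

/ɪd/

The stem *text* ends in /t/ or /d/.
The -ed suffix is realized as /ɪd/ after /t, d/; as /t/ after other voiceless consonants; and as /d/ after other voiced sounds.
So -ed on *text* is pronounced /ɪd/.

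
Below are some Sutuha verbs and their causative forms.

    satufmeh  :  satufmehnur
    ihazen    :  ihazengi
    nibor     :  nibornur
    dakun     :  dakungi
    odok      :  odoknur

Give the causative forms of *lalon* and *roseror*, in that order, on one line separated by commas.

lalongi, roserornur

The alternation tracks the final consonant of the stem — -gi when the stem ends in a nasal (*ihazen*, *dakun*); -nur when the stem ends in a non-nasal consonant (*satufmeh*, *nibor*, *odok*).
Since the final consonant of *lalon* is /n/ (a nasal), it takes -gi, giving *lalongi*.
*roseror* — final consonant /r/ (non-nasal) → -nur → *roserornur*.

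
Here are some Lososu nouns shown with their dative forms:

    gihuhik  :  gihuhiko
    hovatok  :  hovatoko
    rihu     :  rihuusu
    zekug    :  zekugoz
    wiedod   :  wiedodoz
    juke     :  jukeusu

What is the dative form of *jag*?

The alternation tracks the final sound of the stem — -o when the stem ends in a voiceless consonant (*gihuhik*, *hovatok*); -oz when the stem ends in a voiced consonant (*zekug*, *wiedod*); -usu when the stem ends in a vowel (*rihu*, *juke*).
*jag*: final sound = /g/, a voiced consonant → -oz → *jagoz*.

jagoz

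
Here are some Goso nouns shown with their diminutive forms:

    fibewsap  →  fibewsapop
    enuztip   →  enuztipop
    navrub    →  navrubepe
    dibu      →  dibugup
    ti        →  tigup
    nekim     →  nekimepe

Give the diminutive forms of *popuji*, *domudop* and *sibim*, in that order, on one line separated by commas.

The suffix is conditioned by the final sound: -op when the stem ends in a voiceless consonant (*fibewsap*, *enuztip*); -epe when the stem ends in a voiced consonant (*navrub*, *nekim*); -gup when the stem ends in a vowel (*dibu*, *ti*).
*popuji*: final sound = /i/, a vowel → -gup → *popujigup*.
*domudop*: final sound = /p/, a voiceless consonant → -op → *domudopop*.
*sibim* — final sound /m/ (a voiced consonant) → -epe → *sibimepe*.

popujigup, domudopop, sibimepe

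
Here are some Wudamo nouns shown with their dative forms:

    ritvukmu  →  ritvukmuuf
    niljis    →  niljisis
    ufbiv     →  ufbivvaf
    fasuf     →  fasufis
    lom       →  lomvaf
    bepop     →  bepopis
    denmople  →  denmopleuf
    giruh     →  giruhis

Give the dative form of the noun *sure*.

The suffix is conditioned by the final sound: -is when the stem ends in a voiceless consonant (*niljis*, *fasuf*, *bepop*, *giruh*); -vaf when the stem ends in a voiced consonant (*ufbiv*, *lom*); -uf when the stem ends in a vowel (*ritvukmu*, *denmople*).
Since the final sound of *sure* is /e/ (a vowel), it takes -uf, giving *sureuf*.

sureuf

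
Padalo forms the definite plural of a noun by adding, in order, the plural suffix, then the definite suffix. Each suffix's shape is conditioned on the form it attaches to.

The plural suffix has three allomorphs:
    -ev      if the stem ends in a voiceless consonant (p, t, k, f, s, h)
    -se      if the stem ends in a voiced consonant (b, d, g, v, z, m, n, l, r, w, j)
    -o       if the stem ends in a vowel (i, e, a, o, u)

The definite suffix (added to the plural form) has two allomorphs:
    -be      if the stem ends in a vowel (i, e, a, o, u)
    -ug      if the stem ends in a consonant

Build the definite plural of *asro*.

The final sound of *asro* is /o/, which is a vowel, so the plural suffix is -o, giving *asroo*.
Since the final sound of the plural form *asroo* is /o/ (a vowel), it takes -be, giving *asroobe*.

asroobe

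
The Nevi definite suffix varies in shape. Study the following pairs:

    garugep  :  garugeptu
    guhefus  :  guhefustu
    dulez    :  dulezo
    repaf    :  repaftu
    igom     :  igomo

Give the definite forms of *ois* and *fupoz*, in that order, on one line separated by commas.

The alternation tracks the final consonant of the stem — -tu when the stem ends in a voiceless consonant (*garugep*, *guhefus*, *repaf*); -o when the stem ends in a voiced consonant (*dulez*, *igom*).
Since the final consonant of *ois* is /s/ (voiceless), it takes -tu, giving *oistu*.
*fupoz* — final consonant /z/ (voiced) → -o → *fupozo*.

oistu, fupozo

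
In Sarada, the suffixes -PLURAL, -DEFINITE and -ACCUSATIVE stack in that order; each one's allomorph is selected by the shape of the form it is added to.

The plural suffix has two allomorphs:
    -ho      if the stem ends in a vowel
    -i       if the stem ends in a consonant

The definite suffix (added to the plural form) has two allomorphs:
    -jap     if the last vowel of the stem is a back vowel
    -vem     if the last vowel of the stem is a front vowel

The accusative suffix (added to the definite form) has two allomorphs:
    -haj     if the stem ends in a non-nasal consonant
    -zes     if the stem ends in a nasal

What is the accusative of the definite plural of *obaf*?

*obaf*: final sound = /f/, a consonant → -i → *obafi*.
The last vowel of the plural form *obafi* is /i/, which is a front vowel, so the definite suffix is -vem, giving *obafivem*.
The definite form *obafivem*: final consonant = /m/, a nasal → -zes → *obafivemzes*.

obafivemzes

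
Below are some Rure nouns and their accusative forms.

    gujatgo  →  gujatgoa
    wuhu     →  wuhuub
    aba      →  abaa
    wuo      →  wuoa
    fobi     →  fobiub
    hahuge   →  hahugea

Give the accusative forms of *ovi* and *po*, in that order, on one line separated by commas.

oviub, poa

The alternation tracks the last vowel of the stem — -ub when the last vowel of the stem is a high vowel (*wuhu*, *fobi*); -a when the last vowel of the stem is a non-high vowel (*gujatgo*, *aba*, *wuo*, *hahuge*).
The last vowel of *ovi* is /i/, which is a high vowel, so the suffix is -ub, giving *oviub*.
*po*: last vowel = /o/, a non-high vowel → -a → *poa*.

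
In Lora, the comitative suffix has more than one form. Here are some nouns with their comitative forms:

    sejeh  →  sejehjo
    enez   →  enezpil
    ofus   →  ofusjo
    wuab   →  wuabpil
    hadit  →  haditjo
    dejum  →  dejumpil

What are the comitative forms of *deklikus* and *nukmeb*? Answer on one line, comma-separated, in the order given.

deklikusjo, nukmebpil

The alternation tracks the final consonant of the stem — -jo when the stem ends in a voiceless consonant (*sejeh*, *ofus*, *hadit*); -pil when the stem ends in a voiced consonant (*enez*, *wuab*, *dejum*).
*deklikus*: final consonant = /s/, voiceless → -jo → *deklikusjo*.
*nukmeb* — final consonant /b/ (voiced) → -pil → *nukmebpil*.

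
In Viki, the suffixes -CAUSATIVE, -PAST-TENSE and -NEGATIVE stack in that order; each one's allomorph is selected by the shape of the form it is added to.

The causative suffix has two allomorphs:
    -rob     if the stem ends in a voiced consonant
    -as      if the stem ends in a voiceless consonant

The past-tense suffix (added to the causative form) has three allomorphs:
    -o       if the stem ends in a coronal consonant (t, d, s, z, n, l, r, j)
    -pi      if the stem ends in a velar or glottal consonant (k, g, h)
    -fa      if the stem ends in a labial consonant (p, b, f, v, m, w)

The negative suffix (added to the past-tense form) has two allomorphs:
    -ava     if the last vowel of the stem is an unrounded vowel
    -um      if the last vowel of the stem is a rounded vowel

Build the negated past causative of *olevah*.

olevahasoum

Since the final consonant of *olevah* is /h/ (voiceless), it takes -as, giving *olevahas*.
The causative form *olevahas* — final consonant /s/ (coronal) → -o → *olevahaso*.
The past-tense form *olevahaso* — last vowel /o/ (a rounded vowel) → -um → *olevahasoum*.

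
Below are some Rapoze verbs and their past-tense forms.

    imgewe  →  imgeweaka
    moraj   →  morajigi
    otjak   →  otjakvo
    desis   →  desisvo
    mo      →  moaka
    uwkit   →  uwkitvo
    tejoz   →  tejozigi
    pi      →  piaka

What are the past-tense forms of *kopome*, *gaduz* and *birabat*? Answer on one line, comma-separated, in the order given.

The suffix is conditioned by the final sound: -vo when the stem ends in a voiceless consonant (*otjak*, *desis*, *uwkit*); -igi when the stem ends in a voiced consonant (*moraj*, *tejoz*); -aka when the stem ends in a vowel (*imgewe*, *mo*, *pi*).
*kopome* — final sound /e/ (a vowel) → -aka → *kopomeaka*.
Since the final sound of *gaduz* is /z/ (a voiced consonant), it takes -igi, giving *gaduzigi*.
Since the final sound of *birabat* is /t/ (a voiceless consonant), it takes -vo, giving *birabatvo*.

kopomeaka, gaduzigi, birabatvo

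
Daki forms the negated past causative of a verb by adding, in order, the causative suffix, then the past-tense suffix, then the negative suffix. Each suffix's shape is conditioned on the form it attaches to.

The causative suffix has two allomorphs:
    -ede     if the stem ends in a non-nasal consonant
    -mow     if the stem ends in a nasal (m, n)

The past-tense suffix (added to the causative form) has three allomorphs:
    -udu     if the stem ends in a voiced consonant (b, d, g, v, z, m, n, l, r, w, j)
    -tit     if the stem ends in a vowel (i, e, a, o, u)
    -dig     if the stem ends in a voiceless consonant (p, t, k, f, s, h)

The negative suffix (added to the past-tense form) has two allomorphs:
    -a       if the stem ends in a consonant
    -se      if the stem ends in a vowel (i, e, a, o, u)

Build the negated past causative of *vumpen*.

*vumpen* — final consonant /n/ (a nasal) → -mow → *vumpenmow*.
Since the final sound of the causative form *vumpenmow* is /w/ (a voiced consonant), it takes -udu, giving *vumpenmowudu*.
The past-tense form *vumpenmowudu*: final sound = /u/, a vowel → -se → *vumpenmowuduse*.

vumpenmowuduse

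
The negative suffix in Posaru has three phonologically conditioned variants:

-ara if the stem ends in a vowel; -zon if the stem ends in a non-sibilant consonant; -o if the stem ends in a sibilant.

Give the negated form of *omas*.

Since the final sound of *omas* is /s/ (a sibilant), it takes -o, giving *omaso*.

omaso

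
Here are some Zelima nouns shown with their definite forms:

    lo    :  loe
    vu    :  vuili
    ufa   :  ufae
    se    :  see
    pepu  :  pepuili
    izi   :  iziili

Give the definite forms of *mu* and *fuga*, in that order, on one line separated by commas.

The pattern is height harmony: -ili when the last vowel of the stem is a high vowel (*vu*, *pepu*, *izi*); -e when the last vowel of the stem is a non-high vowel (*lo*, *ufa*, *se*).
The last vowel of *mu* is /u/, which is a high vowel, so the suffix is -ili, giving *muili*.
The last vowel of *fuga* is /a/, which is a non-high vowel, so the suffix is -e, giving *fugae*.

muili, fugae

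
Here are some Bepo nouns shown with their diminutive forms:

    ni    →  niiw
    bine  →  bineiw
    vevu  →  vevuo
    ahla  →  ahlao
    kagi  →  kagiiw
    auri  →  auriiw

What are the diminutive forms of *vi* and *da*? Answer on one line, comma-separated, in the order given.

viiw, dao

The suffix is conditioned by the last vowel: -iw when the last vowel of the stem is a front vowel (*ni*, *bine*, *kagi*, *auri*); -o when the last vowel of the stem is a back vowel (*vevu*, *ahla*).
Since the last vowel of *vi* is /i/ (a front vowel), it takes -iw, giving *viiw*.
Since the last vowel of *da* is /a/ (a back vowel), it takes -o, giving *dao*.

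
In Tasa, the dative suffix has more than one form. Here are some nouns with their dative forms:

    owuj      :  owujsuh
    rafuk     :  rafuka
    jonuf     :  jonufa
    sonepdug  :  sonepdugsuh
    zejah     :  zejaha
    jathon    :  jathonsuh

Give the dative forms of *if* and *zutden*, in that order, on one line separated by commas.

Looking at the final consonant of each stem: -a when the stem ends in a voiceless consonant (*rafuk*, *jonuf*, *zejah*); -suh when the stem ends in a voiced consonant (*owuj*, *sonepdug*, *jathon*).
*if*: final consonant = /f/, voiceless → -a → *ifa*.
*zutden*: final consonant = /n/, voiced → -suh → *zutdensuh*.

ifa, zutdensuh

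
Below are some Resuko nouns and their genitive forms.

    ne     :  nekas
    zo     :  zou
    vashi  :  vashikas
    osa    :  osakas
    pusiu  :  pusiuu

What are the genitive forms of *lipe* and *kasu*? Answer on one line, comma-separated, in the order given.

lipekas, kasuu

The suffix is conditioned by the last vowel: -u when the last vowel of the stem is a rounded vowel (*zo*, *pusiu*); -kas when the last vowel of the stem is an unrounded vowel (*ne*, *vashi*, *osa*).
Since the last vowel of *lipe* is /e/ (an unrounded vowel), it takes -kas, giving *lipekas*.
*kasu* — last vowel /u/ (a rounded vowel) → -u → *kasuu*.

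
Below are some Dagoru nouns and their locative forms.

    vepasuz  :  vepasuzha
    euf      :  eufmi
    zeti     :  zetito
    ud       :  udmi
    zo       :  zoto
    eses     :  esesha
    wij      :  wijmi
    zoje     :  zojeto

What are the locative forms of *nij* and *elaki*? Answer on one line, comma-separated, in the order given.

nijmi, elakito

The alternation tracks the final sound of the stem — -ha when the stem ends in a sibilant (*vepasuz*, *eses*); -mi when the stem ends in a non-sibilant consonant (*euf*, *ud*, *wij*); -to when the stem ends in a vowel (*zeti*, *zo*, *zoje*).
*nij* — final sound /j/ (a non-sibilant consonant) → -mi → *nijmi*.
The final sound of *elaki* is /i/, which is a vowel, so the suffix is -to, giving *elakito*.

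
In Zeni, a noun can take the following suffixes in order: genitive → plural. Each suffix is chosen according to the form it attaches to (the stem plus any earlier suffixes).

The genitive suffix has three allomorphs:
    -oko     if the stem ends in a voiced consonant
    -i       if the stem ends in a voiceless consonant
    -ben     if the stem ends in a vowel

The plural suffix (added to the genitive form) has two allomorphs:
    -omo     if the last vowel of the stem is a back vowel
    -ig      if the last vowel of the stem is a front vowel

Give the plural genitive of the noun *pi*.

The final sound of *pi* is /i/, which is a vowel, so the genitive suffix is -ben, giving *piben*.
The genitive form *piben* — last vowel /e/ (a front vowel) → -ig → *pibenig*.

pibenig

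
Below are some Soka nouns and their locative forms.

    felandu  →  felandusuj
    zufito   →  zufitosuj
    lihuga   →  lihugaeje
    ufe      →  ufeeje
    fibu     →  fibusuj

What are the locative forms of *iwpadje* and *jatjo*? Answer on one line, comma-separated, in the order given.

iwpadjeeje, jatjosuj

The alternation tracks the last vowel of the stem — -suj when the last vowel of the stem is a rounded vowel (*felandu*, *zufito*, *fibu*); -eje when the last vowel of the stem is an unrounded vowel (*lihuga*, *ufe*).
*iwpadje* — last vowel /e/ (an unrounded vowel) → -eje → *iwpadjeeje*.
The last vowel of *jatjo* is /o/, which is a rounded vowel, so the suffix is -suj, giving *jatjosuj*.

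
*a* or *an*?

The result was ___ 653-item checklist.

a

The indefinite article is chosen by the initial *sound* of the following word, not its spelling.
The number *653* is spoken "six hundred …", beginning with /sɪks/ — a consonant sound.
So the article is *a*: The result was a 653-item checklist.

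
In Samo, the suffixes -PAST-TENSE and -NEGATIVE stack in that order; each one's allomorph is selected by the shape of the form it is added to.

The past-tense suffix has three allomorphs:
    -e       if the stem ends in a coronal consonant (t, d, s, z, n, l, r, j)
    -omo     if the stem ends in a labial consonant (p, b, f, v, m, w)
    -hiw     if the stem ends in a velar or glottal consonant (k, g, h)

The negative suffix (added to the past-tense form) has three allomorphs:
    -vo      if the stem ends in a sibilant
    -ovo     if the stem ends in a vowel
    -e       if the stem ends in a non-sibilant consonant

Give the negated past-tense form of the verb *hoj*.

Since the final consonant of *hoj* is /j/ (coronal), it takes -e, giving *hoje*.
The past-tense form *hoje* — final sound /e/ (a vowel) → -ovo → *hojeovo*.

hojeovo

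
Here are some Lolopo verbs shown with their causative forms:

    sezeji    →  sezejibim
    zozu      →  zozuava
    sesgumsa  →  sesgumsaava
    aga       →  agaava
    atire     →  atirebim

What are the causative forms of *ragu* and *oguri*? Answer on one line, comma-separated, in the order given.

raguava, oguribim

The alternation tracks the last vowel of the stem — -bim when the last vowel of the stem is a front vowel (*sezeji*, *atire*); -ava when the last vowel of the stem is a back vowel (*zozu*, *sesgumsa*, *aga*).
Since the last vowel of *ragu* is /u/ (a back vowel), it takes -ava, giving *raguava*.
*oguri* — last vowel /i/ (a front vowel) → -bim → *oguribim*.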